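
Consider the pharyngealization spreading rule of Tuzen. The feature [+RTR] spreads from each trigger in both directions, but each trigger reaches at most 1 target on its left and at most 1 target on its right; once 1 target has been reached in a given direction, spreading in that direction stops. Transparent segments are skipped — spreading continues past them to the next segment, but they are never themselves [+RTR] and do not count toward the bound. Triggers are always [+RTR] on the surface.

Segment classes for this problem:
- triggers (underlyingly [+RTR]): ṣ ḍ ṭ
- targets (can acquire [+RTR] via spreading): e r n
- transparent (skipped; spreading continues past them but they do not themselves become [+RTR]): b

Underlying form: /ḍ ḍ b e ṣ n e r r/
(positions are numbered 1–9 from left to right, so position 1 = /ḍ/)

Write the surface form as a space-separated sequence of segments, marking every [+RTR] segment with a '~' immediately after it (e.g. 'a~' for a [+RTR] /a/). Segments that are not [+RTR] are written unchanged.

From /ḍ/ at 1 rightward: 2 /ḍ/ is itself a trigger — this domain ends here.
From /ḍ/ at 1 leftward: word edge.
From /ḍ/ at 2 rightward: 3 /b/ transparent; 4 /e/ → [+RTR]; bound reached.
From /ḍ/ at 2 leftward: 1 /ḍ/ is itself a trigger — this domain ends here.
From /ṣ/ at 5 rightward: 6 /n/ → [+RTR]; bound reached.
From /ṣ/ at 5 leftward: 4 /e/ → [+RTR]; bound reached.
Targets with no active source: positions 7 8 9 stay [-emphatic].
[+RTR] positions on the surface: 1 2 4 5 6.

ḍ~ ḍ~ b e~ ṣ~ n~ e r r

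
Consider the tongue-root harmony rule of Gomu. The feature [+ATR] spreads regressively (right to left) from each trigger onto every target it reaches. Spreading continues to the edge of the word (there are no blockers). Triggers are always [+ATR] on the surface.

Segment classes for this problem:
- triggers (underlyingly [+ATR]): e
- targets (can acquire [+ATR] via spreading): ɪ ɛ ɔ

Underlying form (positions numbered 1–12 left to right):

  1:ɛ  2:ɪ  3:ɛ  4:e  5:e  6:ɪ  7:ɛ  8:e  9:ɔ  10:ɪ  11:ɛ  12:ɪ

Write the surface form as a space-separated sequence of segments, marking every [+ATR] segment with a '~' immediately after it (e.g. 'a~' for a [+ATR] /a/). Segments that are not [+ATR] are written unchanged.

ɛ~ ɪ~ ɛ~ e~ e~ ɪ~ ɛ~ e~ ɔ ɪ ɛ ɪ

From /e/ at 4 leftward: 3 /ɛ/ → [+ATR]; 2 /ɪ/ → [+ATR]; 1 /ɛ/ → [+ATR]; word edge.
From /e/ at 5 leftward: 4 /e/ is itself a trigger — this domain ends here.
From /e/ at 8 leftward: 7 /ɛ/ → [+ATR]; 6 /ɪ/ → [+ATR]; 5 /e/ is itself a trigger — this domain ends here.
Targets with no active source: positions 9 10 11 12 stay [-ATR].
[+ATR] positions on the surface: 1 2 3 4 5 6 7 8.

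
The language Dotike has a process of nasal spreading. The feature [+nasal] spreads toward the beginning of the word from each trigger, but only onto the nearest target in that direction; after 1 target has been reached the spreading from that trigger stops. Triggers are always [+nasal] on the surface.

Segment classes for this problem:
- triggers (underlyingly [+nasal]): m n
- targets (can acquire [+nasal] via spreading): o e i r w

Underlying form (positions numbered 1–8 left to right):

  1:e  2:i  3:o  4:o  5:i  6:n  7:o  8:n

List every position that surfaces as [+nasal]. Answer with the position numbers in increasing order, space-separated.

5 6 7 8

From /n/ at 6 leftward: 5 /i/ → [+nasal]; bound reached.
From /n/ at 8 leftward: 7 /o/ → [+nasal]; bound reached.
Targets with no active source: positions 1 2 3 4 stay [-nasal].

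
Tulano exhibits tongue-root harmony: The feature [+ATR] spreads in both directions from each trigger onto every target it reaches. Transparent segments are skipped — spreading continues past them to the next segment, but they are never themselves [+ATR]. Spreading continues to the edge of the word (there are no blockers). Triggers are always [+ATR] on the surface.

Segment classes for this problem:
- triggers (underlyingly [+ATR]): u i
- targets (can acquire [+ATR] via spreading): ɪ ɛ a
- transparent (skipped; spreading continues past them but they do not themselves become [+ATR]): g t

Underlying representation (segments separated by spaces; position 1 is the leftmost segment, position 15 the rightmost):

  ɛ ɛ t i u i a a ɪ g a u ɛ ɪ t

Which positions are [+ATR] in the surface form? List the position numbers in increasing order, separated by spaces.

From /i/ at 4 rightward: 5 /u/ is itself a trigger — this domain ends here.
From /i/ at 4 leftward: 3 /t/ transparent; 2 /ɛ/ → [+ATR]; 1 /ɛ/ → [+ATR]; word edge.
From /u/ at 5 rightward: 6 /i/ is itself a trigger — this domain ends here.
From /u/ at 5 leftward: 4 /i/ is itself a trigger — this domain ends here.
From /i/ at 6 rightward: 7 /a/ → [+ATR]; 8 /a/ → [+ATR]; 9 /ɪ/ → [+ATR]; 10 /g/ transparent; 11 /a/ → [+ATR]; 12 /u/ is itself a trigger — this domain ends here.
From /i/ at 6 leftward: 5 /u/ is itself a trigger — this domain ends here.
From /u/ at 12 rightward: 13 /ɛ/ → [+ATR]; 14 /ɪ/ → [+ATR]; 15 /t/ transparent; word edge.
From /u/ at 12 leftward: 11 /a/ → [+ATR]; 10 /g/ transparent; 9 /ɪ/ → [+ATR]; 8 /a/ → [+ATR]; 7 /a/ → [+ATR]; 6 /i/ is itself a trigger — this domain ends here.

1 2 4 5 6 7 8 9 11 12 13 14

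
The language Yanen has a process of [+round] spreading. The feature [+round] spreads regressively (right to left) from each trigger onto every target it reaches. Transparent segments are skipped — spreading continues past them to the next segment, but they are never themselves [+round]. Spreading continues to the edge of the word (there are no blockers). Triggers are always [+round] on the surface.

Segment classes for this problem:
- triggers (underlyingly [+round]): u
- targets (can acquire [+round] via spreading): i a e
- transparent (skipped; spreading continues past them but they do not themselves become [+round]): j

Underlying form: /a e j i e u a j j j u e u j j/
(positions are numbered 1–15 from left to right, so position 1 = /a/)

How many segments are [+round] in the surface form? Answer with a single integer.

From /u/ at 6 leftward: 5 /e/ → [+round]; 4 /i/ → [+round]; 3 /j/ transparent; 2 /e/ → [+round]; 1 /a/ → [+round]; word edge.
From /u/ at 11 leftward: 10 /j/ transparent; 9 /j/ transparent; 8 /j/ transparent; 7 /a/ → [+round]; 6 /u/ is itself a trigger — this domain ends here.
From /u/ at 13 leftward: 12 /e/ → [+round]; 11 /u/ is itself a trigger — this domain ends here.
[+round] positions on the surface: 1 2 4 5 6 7 11 12 13.

9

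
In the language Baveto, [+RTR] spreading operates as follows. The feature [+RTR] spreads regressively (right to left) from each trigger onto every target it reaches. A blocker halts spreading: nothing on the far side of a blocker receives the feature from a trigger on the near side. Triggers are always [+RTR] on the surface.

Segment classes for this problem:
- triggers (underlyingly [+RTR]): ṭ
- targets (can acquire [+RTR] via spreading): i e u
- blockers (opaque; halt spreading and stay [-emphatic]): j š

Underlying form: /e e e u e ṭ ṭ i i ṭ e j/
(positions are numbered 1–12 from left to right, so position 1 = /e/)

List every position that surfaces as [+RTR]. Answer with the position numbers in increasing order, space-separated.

From /ṭ/ at 6 leftward: 5 /e/ → [+RTR]; 4 /u/ → [+RTR]; 3 /e/ → [+RTR]; 2 /e/ → [+RTR]; 1 /e/ → [+RTR]; word edge.
From /ṭ/ at 7 leftward: 6 /ṭ/ is itself a trigger — this domain ends here.
From /ṭ/ at 10 leftward: 9 /i/ → [+RTR]; 8 /i/ → [+RTR]; 7 /ṭ/ is itself a trigger — this domain ends here.
Target with no active source: position 11 stays [-emphatic].

1 2 3 4 5 6 7 8 9 10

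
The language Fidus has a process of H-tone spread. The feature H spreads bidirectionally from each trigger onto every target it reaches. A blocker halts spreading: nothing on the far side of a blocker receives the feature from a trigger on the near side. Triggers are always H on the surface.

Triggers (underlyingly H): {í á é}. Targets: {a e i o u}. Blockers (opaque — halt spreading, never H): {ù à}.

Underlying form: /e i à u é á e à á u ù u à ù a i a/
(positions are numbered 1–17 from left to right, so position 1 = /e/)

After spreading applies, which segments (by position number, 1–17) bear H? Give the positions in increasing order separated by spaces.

4 5 6 7 9 10

From /é/ at 5 rightward: 6 /á/ is itself a trigger — this domain ends here.
From /é/ at 5 leftward: 4 /u/ → H; 3 /à/ blocks.
From /á/ at 6 rightward: 7 /e/ → H; 8 /à/ blocks.
From /á/ at 6 leftward: 5 /é/ is itself a trigger — this domain ends here.
From /á/ at 9 rightward: 10 /u/ → H; 11 /ù/ blocks.
From /á/ at 9 leftward: 8 /à/ blocks.
Targets with no active source: positions 1 2 12 15 16 17 stay [-high tone].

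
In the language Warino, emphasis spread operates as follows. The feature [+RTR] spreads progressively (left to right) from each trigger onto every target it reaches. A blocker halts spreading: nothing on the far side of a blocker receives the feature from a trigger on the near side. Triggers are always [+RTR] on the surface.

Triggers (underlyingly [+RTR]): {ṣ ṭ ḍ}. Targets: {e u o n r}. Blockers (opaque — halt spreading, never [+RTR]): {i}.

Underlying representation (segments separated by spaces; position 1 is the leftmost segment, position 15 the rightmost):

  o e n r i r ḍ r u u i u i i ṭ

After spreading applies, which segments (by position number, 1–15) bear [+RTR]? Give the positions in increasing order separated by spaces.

7 8 9 10 15

From /ḍ/ at 7 rightward: 8 /r/ → [+RTR]; 9 /u/ → [+RTR]; 10 /u/ → [+RTR]; 11 /i/ blocks.
From /ṭ/ at 15 rightward: word edge.
Targets with no active source: positions 1 2 3 4 6 12 stay [-emphatic].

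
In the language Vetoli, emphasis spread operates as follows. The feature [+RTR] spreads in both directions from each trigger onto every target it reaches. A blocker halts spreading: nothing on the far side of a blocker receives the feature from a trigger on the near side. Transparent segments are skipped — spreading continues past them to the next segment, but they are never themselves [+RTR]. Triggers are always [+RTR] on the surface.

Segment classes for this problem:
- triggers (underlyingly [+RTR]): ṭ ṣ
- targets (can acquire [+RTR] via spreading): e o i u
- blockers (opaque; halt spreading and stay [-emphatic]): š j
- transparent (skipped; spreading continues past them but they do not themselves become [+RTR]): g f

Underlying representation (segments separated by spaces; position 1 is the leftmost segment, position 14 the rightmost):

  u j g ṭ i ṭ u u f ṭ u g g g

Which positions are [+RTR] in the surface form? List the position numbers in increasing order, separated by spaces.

4 5 6 7 8 10 11

From /ṭ/ at 4 rightward: 5 /i/ → [+RTR]; 6 /ṭ/ is itself a trigger — this domain ends here.
From /ṭ/ at 4 leftward: 3 /g/ transparent; 2 /j/ blocks.
From /ṭ/ at 6 rightward: 7 /u/ → [+RTR]; 8 /u/ → [+RTR]; 9 /f/ transparent; 10 /ṭ/ is itself a trigger — this domain ends here.
From /ṭ/ at 6 leftward: 5 /i/ → [+RTR]; 4 /ṭ/ is itself a trigger — this domain ends here.
From /ṭ/ at 10 rightward: 11 /u/ → [+RTR]; 12 /g/ transparent; 13 /g/ transparent; 14 /g/ transparent; word edge.
From /ṭ/ at 10 leftward: 9 /f/ transparent; 8 /u/ → [+RTR]; 7 /u/ → [+RTR]; 6 /ṭ/ is itself a trigger — this domain ends here.
Target with no active source: position 1 stays [-emphatic].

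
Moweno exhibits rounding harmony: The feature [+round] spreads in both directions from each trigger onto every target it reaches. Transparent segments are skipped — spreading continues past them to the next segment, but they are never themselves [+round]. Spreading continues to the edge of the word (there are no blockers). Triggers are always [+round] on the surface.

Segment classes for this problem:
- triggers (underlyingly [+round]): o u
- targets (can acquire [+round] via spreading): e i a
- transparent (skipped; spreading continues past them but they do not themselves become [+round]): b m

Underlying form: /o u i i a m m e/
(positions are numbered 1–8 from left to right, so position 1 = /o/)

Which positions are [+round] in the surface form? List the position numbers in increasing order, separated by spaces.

1 2 3 4 5 8

From /o/ at 1 rightward: 2 /u/ is itself a trigger — this domain ends here.
From /o/ at 1 leftward: word edge.
From /u/ at 2 rightward: 3 /i/ → [+round]; 4 /i/ → [+round]; 5 /a/ → [+round]; 6 /m/ transparent; 7 /m/ transparent; 8 /e/ → [+round]; word edge.
From /u/ at 2 leftward: 1 /o/ is itself a trigger — this domain ends here.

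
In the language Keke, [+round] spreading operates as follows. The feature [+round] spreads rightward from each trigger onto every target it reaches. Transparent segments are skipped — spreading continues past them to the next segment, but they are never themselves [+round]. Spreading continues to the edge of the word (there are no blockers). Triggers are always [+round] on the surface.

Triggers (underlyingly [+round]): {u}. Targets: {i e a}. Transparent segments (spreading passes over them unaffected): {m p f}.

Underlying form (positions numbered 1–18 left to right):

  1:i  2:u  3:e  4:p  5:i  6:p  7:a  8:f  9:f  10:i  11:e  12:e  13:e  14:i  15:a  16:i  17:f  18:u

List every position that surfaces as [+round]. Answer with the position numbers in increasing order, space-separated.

2 3 5 7 10 11 12 13 14 15 16 18

From /u/ at 2 rightward: 3 /e/ → [+round]; 4 /p/ transparent; 5 /i/ → [+round]; 6 /p/ transparent; 7 /a/ → [+round]; 8 /f/ transparent; 9 /f/ transparent; 10 /i/ → [+round]; 11 /e/ → [+round]; 12 /e/ → [+round]; 13 /e/ → [+round]; 14 /i/ → [+round]; 15 /a/ → [+round]; 16 /i/ → [+round]; 17 /f/ transparent; 18 /u/ is itself a trigger — this domain ends here.
From /u/ at 18 rightward: word edge.
Target with no active source: position 1 stays [-round].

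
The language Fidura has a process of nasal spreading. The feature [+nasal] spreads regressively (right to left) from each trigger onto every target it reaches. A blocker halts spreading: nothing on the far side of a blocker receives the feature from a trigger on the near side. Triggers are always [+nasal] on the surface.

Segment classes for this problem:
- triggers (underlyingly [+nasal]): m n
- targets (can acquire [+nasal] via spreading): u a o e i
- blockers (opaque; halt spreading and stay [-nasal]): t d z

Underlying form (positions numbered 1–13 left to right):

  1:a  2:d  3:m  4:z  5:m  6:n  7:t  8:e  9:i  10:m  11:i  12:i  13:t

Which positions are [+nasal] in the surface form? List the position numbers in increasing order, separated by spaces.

3 5 6 8 9 10

From /m/ at 3 leftward: 2 /d/ blocks.
From /m/ at 5 leftward: 4 /z/ blocks.
From /n/ at 6 leftward: 5 /m/ is itself a trigger — this domain ends here.
From /m/ at 10 leftward: 9 /i/ → [+nasal]; 8 /e/ → [+nasal]; 7 /t/ blocks.
Targets with no active source: positions 1 11 12 stay [-nasal].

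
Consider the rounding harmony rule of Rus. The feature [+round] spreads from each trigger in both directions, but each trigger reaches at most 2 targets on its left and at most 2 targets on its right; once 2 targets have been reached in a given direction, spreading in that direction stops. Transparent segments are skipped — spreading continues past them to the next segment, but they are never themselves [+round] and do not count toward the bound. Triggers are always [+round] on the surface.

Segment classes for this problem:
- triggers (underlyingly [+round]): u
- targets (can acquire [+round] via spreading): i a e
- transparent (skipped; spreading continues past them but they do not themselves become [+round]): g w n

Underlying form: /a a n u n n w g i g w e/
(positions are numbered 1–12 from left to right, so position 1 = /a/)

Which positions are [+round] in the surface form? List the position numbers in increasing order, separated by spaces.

From /u/ at 4 rightward: 5 /n/ transparent; 6 /n/ transparent; 7 /w/ transparent; 8 /g/ transparent; 9 /i/ → [+round]; 10 /g/ transparent; 11 /w/ transparent; 12 /e/ → [+round]; bound reached.
From /u/ at 4 leftward: 3 /n/ transparent; 2 /a/ → [+round]; 1 /a/ → [+round]; bound reached.

1 2 4 9 12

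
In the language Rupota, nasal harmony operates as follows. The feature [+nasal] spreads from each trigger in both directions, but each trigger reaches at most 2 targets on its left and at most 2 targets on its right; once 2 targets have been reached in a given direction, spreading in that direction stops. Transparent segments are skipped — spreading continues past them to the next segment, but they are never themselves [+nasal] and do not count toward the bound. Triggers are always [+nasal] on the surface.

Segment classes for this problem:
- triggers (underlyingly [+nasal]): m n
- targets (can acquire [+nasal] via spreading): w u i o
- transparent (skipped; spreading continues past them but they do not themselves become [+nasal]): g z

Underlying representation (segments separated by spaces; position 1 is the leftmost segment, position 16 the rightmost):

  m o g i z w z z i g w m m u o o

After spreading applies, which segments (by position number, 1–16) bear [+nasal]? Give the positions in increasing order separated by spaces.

From /m/ at 1 rightward: 2 /o/ → [+nasal]; 3 /g/ transparent; 4 /i/ → [+nasal]; bound reached.
From /m/ at 1 leftward: word edge.
From /m/ at 12 rightward: 13 /m/ is itself a trigger — this domain ends here.
From /m/ at 12 leftward: 11 /w/ → [+nasal]; 10 /g/ transparent; 9 /i/ → [+nasal]; bound reached.
From /m/ at 13 rightward: 14 /u/ → [+nasal]; 15 /o/ → [+nasal]; bound reached.
From /m/ at 13 leftward: 12 /m/ is itself a trigger — this domain ends here.
Targets with no active source: positions 6 16 stay [-nasal].

1 2 4 9 11 12 13 14 15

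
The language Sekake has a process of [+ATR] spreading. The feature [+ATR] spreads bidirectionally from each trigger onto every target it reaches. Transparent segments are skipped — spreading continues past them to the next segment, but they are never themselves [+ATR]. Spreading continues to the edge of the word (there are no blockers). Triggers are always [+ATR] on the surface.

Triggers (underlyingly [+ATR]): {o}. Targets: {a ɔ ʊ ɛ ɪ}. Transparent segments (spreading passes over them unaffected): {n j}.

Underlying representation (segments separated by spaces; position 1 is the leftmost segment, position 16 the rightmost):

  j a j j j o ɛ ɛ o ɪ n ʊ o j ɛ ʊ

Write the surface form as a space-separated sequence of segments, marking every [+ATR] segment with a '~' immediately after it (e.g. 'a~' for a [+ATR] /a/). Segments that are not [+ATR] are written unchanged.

From /o/ at 6 rightward: 7 /ɛ/ → [+ATR]; 8 /ɛ/ → [+ATR]; 9 /o/ is itself a trigger — this domain ends here.
From /o/ at 6 leftward: 5 /j/ transparent; 4 /j/ transparent; 3 /j/ transparent; 2 /a/ → [+ATR]; 1 /j/ transparent; word edge.
From /o/ at 9 rightward: 10 /ɪ/ → [+ATR]; 11 /n/ transparent; 12 /ʊ/ → [+ATR]; 13 /o/ is itself a trigger — this domain ends here.
From /o/ at 9 leftward: 8 /ɛ/ → [+ATR]; 7 /ɛ/ → [+ATR]; 6 /o/ is itself a trigger — this domain ends here.
From /o/ at 13 rightward: 14 /j/ transparent; 15 /ɛ/ → [+ATR]; 16 /ʊ/ → [+ATR]; word edge.
From /o/ at 13 leftward: 12 /ʊ/ → [+ATR]; 11 /n/ transparent; 10 /ɪ/ → [+ATR]; 9 /o/ is itself a trigger — this domain ends here.
[+ATR] positions on the surface: 2 6 7 8 9 10 12 13 15 16.

j a~ j j j o~ ɛ~ ɛ~ o~ ɪ~ n ʊ~ o~ j ɛ~ ʊ~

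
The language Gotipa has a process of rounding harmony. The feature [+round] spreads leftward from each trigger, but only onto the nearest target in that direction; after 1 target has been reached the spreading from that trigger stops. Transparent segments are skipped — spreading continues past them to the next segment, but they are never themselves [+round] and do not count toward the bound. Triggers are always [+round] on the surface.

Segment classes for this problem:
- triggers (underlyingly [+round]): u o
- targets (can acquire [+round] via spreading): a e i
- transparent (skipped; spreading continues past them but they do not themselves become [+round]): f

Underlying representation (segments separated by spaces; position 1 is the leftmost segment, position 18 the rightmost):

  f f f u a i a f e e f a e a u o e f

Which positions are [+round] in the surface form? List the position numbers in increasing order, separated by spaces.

From /u/ at 4 leftward: 3 /f/ transparent; 2 /f/ transparent; 1 /f/ transparent; word edge.
From /u/ at 15 leftward: 14 /a/ → [+round]; bound reached.
From /o/ at 16 leftward: 15 /u/ is itself a trigger — this domain ends here.
Targets with no active source: positions 5 6 7 9 10 12 13 17 stay [-round].

4 14 15 16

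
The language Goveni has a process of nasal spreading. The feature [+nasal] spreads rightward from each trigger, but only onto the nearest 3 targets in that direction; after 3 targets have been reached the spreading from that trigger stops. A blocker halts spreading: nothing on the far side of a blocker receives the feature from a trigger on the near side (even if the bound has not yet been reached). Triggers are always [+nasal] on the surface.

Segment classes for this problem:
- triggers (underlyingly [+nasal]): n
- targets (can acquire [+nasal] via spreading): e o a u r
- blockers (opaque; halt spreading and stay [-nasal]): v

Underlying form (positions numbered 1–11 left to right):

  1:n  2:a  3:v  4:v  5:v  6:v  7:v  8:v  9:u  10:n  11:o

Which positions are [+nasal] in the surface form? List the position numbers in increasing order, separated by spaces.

From /n/ at 1 rightward: 2 /a/ → [+nasal]; 3 /v/ blocks.
From /n/ at 10 rightward: 11 /o/ → [+nasal]; word edge.
Target with no active source: position 9 stays [-nasal].

1 2 10 11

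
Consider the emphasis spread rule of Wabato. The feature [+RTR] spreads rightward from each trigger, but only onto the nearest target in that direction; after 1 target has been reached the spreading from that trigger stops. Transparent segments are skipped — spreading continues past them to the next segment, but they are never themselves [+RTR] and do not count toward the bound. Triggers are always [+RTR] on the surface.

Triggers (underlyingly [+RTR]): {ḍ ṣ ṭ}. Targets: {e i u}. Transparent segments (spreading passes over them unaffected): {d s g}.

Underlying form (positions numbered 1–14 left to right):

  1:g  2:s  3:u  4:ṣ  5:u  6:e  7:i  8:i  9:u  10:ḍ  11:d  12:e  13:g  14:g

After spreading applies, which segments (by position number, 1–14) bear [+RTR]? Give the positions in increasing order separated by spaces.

4 5 10 12

From /ṣ/ at 4 rightward: 5 /u/ → [+RTR]; bound reached.
From /ḍ/ at 10 rightward: 11 /d/ transparent; 12 /e/ → [+RTR]; bound reached.
Targets with no active source: positions 3 6 7 8 9 stay [-emphatic].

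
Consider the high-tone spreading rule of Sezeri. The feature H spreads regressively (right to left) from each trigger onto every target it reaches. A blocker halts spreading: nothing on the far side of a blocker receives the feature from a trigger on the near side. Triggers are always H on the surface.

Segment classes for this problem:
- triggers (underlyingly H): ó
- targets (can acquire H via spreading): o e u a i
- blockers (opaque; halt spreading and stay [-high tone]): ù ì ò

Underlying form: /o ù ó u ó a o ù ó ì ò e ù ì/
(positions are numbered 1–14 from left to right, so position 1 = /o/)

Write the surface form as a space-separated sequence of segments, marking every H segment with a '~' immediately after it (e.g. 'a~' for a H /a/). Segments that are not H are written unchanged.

o ù ó~ u~ ó~ a o ù ó~ ì ò e ù ì

From /ó/ at 3 leftward: 2 /ù/ blocks.
From /ó/ at 5 leftward: 4 /u/ → H; 3 /ó/ is itself a trigger — this domain ends here.
From /ó/ at 9 leftward: 8 /ù/ blocks.
Targets with no active source: positions 1 6 7 12 stay [-high tone].
H positions on the surface: 3 4 5 9.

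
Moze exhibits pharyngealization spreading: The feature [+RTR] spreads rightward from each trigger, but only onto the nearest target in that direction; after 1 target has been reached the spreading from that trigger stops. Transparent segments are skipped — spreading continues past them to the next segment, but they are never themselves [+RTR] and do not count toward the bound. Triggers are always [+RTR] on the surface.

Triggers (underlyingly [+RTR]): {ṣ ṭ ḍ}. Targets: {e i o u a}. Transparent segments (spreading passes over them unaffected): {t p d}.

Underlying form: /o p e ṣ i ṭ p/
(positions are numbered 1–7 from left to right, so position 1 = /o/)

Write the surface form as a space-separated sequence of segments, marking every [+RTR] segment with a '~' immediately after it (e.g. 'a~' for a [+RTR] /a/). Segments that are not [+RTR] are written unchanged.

o p e ṣ~ i~ ṭ~ p

From /ṣ/ at 4 rightward: 5 /i/ → [+RTR]; bound reached.
From /ṭ/ at 6 rightward: 7 /p/ transparent; word edge.
Targets with no active source: positions 1 3 stay [-emphatic].
[+RTR] positions on the surface: 4 5 6.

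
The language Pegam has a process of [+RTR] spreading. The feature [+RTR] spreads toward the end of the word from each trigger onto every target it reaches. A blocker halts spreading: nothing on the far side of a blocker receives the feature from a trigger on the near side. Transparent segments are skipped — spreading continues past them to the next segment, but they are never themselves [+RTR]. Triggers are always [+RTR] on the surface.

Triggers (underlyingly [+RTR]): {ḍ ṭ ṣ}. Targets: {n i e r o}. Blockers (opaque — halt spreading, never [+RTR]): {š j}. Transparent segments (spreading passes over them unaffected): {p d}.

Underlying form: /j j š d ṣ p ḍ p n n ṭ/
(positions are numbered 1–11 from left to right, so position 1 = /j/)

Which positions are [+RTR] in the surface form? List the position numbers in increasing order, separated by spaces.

5 7 9 10 11

From /ṣ/ at 5 rightward: 6 /p/ transparent; 7 /ḍ/ is itself a trigger — this domain ends here.
From /ḍ/ at 7 rightward: 8 /p/ transparent; 9 /n/ → [+RTR]; 10 /n/ → [+RTR]; 11 /ṭ/ is itself a trigger — this domain ends here.
From /ṭ/ at 11 rightward: word edge.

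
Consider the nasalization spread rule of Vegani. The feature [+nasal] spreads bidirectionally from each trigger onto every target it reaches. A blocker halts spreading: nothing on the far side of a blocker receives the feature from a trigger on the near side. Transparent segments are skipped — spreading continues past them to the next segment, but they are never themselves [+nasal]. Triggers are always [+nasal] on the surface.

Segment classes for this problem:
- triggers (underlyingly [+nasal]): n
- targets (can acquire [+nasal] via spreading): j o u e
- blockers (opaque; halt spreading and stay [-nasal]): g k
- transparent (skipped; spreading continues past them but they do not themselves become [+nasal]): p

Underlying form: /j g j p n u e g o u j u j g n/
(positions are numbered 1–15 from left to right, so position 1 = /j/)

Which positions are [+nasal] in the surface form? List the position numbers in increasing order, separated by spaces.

From /n/ at 5 rightward: 6 /u/ → [+nasal]; 7 /e/ → [+nasal]; 8 /g/ blocks.
From /n/ at 5 leftward: 4 /p/ transparent; 3 /j/ → [+nasal]; 2 /g/ blocks.
From /n/ at 15 rightward: word edge.
From /n/ at 15 leftward: 14 /g/ blocks.
Targets with no active source: positions 1 9 10 11 12 13 stay [-nasal].

3 5 6 7 15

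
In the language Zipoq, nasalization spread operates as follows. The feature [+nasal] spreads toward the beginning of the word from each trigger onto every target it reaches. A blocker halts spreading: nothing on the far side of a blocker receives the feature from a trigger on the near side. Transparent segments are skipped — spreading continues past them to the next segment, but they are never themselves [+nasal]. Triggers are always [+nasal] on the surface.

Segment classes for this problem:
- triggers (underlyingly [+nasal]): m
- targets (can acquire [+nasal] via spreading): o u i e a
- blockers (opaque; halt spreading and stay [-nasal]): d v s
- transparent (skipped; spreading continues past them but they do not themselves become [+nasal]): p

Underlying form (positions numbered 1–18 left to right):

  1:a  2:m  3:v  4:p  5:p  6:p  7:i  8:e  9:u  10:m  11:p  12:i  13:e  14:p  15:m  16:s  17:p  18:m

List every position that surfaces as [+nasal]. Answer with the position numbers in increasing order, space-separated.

1 2 7 8 9 10 12 13 15 18

From /m/ at 2 leftward: 1 /a/ → [+nasal]; word edge.
From /m/ at 10 leftward: 9 /u/ → [+nasal]; 8 /e/ → [+nasal]; 7 /i/ → [+nasal]; 6 /p/ transparent; 5 /p/ transparent; 4 /p/ transparent; 3 /v/ blocks.
From /m/ at 15 leftward: 14 /p/ transparent; 13 /e/ → [+nasal]; 12 /i/ → [+nasal]; 11 /p/ transparent; 10 /m/ is itself a trigger — this domain ends here.
From /m/ at 18 leftward: 17 /p/ transparent; 16 /s/ blocks.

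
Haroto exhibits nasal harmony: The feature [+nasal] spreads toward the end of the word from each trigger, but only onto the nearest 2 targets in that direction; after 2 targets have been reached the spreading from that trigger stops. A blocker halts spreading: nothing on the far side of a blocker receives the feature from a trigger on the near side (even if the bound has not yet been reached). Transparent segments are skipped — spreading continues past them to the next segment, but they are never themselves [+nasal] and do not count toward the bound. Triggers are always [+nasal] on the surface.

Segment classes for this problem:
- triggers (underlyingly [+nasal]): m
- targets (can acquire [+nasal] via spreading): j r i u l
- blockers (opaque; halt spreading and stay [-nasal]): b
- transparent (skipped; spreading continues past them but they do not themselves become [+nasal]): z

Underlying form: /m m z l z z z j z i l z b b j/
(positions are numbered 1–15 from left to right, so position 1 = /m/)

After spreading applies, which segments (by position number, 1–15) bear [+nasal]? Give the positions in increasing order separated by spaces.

From /m/ at 1 rightward: 2 /m/ is itself a trigger — this domain ends here.
From /m/ at 2 rightward: 3 /z/ transparent; 4 /l/ → [+nasal]; 5 /z/ transparent; 6 /z/ transparent; 7 /z/ transparent; 8 /j/ → [+nasal]; bound reached.
Targets with no active source: positions 10 11 15 stay [-nasal].

1 2 4 8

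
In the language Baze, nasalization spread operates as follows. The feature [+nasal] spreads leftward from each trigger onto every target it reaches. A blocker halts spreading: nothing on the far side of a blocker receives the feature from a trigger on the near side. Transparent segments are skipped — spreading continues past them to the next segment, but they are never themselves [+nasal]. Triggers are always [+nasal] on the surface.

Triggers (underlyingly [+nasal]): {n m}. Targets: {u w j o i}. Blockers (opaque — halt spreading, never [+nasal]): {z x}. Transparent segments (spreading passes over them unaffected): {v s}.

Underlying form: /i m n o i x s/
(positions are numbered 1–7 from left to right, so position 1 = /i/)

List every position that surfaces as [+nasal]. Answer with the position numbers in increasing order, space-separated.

1 2 3

From /m/ at 2 leftward: 1 /i/ → [+nasal]; word edge.
From /n/ at 3 leftward: 2 /m/ is itself a trigger — this domain ends here.
Targets with no active source: positions 4 5 stay [-nasal].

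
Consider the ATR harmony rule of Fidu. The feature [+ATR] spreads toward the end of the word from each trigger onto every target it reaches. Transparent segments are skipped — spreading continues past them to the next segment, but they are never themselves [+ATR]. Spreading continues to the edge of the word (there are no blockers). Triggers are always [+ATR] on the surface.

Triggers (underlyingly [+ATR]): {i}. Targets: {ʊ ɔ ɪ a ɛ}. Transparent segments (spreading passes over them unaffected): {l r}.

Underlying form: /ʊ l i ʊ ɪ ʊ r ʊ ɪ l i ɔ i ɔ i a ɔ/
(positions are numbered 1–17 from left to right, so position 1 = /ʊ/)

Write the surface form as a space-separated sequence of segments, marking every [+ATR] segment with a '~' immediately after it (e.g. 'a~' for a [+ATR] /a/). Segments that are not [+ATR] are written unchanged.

From /i/ at 3 rightward: 4 /ʊ/ → [+ATR]; 5 /ɪ/ → [+ATR]; 6 /ʊ/ → [+ATR]; 7 /r/ transparent; 8 /ʊ/ → [+ATR]; 9 /ɪ/ → [+ATR]; 10 /l/ transparent; 11 /i/ is itself a trigger — this domain ends here.
From /i/ at 11 rightward: 12 /ɔ/ → [+ATR]; 13 /i/ is itself a trigger — this domain ends here.
From /i/ at 13 rightward: 14 /ɔ/ → [+ATR]; 15 /i/ is itself a trigger — this domain ends here.
From /i/ at 15 rightward: 16 /a/ → [+ATR]; 17 /ɔ/ → [+ATR]; word edge.
Target with no active source: position 1 stays [-ATR].
[+ATR] positions on the surface: 3 4 5 6 8 9 11 12 13 14 15 16 17.

ʊ l i~ ʊ~ ɪ~ ʊ~ r ʊ~ ɪ~ l i~ ɔ~ i~ ɔ~ i~ a~ ɔ~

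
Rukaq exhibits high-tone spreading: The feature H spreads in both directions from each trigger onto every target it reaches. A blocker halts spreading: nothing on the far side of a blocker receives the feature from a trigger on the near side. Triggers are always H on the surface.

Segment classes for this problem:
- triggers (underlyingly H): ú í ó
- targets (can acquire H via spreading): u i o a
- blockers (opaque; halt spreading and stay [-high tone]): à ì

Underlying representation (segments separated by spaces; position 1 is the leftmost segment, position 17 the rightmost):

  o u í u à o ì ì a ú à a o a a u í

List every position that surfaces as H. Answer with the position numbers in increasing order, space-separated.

From /í/ at 3 rightward: 4 /u/ → H; 5 /à/ blocks.
From /í/ at 3 leftward: 2 /u/ → H; 1 /o/ → H; word edge.
From /ú/ at 10 rightward: 11 /à/ blocks.
From /ú/ at 10 leftward: 9 /a/ → H; 8 /ì/ blocks.
From /í/ at 17 rightward: word edge.
From /í/ at 17 leftward: 16 /u/ → H; 15 /a/ → H; 14 /a/ → H; 13 /o/ → H; 12 /a/ → H; 11 /à/ blocks.
Target with no active source: position 6 stays [-high tone].

1 2 3 4 9 10 12 13 14 15 16 17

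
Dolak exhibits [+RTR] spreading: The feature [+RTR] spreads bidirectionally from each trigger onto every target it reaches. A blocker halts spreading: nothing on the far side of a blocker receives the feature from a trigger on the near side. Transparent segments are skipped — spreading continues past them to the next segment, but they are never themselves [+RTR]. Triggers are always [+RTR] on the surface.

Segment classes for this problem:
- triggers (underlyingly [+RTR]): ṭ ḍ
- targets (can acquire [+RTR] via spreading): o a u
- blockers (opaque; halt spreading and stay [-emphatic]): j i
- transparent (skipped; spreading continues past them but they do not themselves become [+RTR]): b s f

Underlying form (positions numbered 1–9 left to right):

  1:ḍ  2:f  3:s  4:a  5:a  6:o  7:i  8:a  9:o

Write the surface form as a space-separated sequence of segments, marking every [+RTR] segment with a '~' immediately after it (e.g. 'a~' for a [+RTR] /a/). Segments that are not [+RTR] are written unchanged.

ḍ~ f s a~ a~ o~ i a o

From /ḍ/ at 1 rightward: 2 /f/ transparent; 3 /s/ transparent; 4 /a/ → [+RTR]; 5 /a/ → [+RTR]; 6 /o/ → [+RTR]; 7 /i/ blocks.
From /ḍ/ at 1 leftward: word edge.
Targets with no active source: positions 8 9 stay [-emphatic].
[+RTR] positions on the surface: 1 4 5 6.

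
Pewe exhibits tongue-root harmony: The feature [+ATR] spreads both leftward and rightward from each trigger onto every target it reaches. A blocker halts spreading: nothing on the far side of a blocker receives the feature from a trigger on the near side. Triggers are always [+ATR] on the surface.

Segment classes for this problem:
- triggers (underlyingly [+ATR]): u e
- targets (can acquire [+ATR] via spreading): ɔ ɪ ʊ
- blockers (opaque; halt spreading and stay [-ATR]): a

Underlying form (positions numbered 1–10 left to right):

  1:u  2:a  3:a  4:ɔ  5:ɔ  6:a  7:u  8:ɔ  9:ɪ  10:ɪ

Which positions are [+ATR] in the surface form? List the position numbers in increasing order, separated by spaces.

1 7 8 9 10

From /u/ at 1 rightward: 2 /a/ blocks.
From /u/ at 1 leftward: word edge.
From /u/ at 7 rightward: 8 /ɔ/ → [+ATR]; 9 /ɪ/ → [+ATR]; 10 /ɪ/ → [+ATR]; word edge.
From /u/ at 7 leftward: 6 /a/ blocks.
Targets with no active source: positions 4 5 stay [-ATR].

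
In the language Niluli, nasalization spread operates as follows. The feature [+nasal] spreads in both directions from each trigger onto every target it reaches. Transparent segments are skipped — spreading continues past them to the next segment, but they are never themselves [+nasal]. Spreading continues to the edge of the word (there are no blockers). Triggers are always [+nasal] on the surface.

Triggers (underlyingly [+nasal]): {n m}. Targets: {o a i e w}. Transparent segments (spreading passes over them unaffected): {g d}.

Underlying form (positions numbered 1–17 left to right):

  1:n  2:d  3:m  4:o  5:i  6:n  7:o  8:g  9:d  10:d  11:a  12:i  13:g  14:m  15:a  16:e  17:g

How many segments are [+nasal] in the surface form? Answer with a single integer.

From /n/ at 1 rightward: 2 /d/ transparent; 3 /m/ is itself a trigger — this domain ends here.
From /n/ at 1 leftward: word edge.
From /m/ at 3 rightward: 4 /o/ → [+nasal]; 5 /i/ → [+nasal]; 6 /n/ is itself a trigger — this domain ends here.
From /m/ at 3 leftward: 2 /d/ transparent; 1 /n/ is itself a trigger — this domain ends here.
From /n/ at 6 rightward: 7 /o/ → [+nasal]; 8 /g/ transparent; 9 /d/ transparent; 10 /d/ transparent; 11 /a/ → [+nasal]; 12 /i/ → [+nasal]; 13 /g/ transparent; 14 /m/ is itself a trigger — this domain ends here.
From /n/ at 6 leftward: 5 /i/ → [+nasal]; 4 /o/ → [+nasal]; 3 /m/ is itself a trigger — this domain ends here.
From /m/ at 14 rightward: 15 /a/ → [+nasal]; 16 /e/ → [+nasal]; 17 /g/ transparent; word edge.
From /m/ at 14 leftward: 13 /g/ transparent; 12 /i/ → [+nasal]; 11 /a/ → [+nasal]; 10 /d/ transparent; 9 /d/ transparent; 8 /g/ transparent; 7 /o/ → [+nasal]; 6 /n/ is itself a trigger — this domain ends here.
[+nasal] positions on the surface: 1 3 4 5 6 7 11 12 14 15 16.

11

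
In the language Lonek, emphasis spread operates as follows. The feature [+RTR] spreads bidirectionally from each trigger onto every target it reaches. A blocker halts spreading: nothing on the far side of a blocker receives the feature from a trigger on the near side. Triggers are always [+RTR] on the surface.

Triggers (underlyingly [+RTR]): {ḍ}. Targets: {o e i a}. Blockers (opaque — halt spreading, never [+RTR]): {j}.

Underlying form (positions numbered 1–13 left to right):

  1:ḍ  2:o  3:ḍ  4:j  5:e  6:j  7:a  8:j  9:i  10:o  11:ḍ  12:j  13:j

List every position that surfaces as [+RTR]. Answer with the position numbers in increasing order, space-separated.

From /ḍ/ at 1 rightward: 2 /o/ → [+RTR]; 3 /ḍ/ is itself a trigger — this domain ends here.
From /ḍ/ at 1 leftward: word edge.
From /ḍ/ at 3 rightward: 4 /j/ blocks.
From /ḍ/ at 3 leftward: 2 /o/ → [+RTR]; 1 /ḍ/ is itself a trigger — this domain ends here.
From /ḍ/ at 11 rightward: 12 /j/ blocks.
From /ḍ/ at 11 leftward: 10 /o/ → [+RTR]; 9 /i/ → [+RTR]; 8 /j/ blocks.
Targets with no active source: positions 5 7 stay [-emphatic].

1 2 3 9 10 11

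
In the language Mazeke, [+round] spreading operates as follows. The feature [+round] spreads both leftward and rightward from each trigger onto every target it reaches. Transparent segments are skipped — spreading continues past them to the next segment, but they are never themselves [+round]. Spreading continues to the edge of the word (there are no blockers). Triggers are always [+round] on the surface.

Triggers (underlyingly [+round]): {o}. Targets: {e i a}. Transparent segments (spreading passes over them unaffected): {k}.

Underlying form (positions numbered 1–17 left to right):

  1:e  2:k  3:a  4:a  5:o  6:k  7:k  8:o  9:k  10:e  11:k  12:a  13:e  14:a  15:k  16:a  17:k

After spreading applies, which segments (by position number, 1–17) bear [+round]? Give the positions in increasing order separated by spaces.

From /o/ at 5 rightward: 6 /k/ transparent; 7 /k/ transparent; 8 /o/ is itself a trigger — this domain ends here.
From /o/ at 5 leftward: 4 /a/ → [+round]; 3 /a/ → [+round]; 2 /k/ transparent; 1 /e/ → [+round]; word edge.
From /o/ at 8 rightward: 9 /k/ transparent; 10 /e/ → [+round]; 11 /k/ transparent; 12 /a/ → [+round]; 13 /e/ → [+round]; 14 /a/ → [+round]; 15 /k/ transparent; 16 /a/ → [+round]; 17 /k/ transparent; word edge.
From /o/ at 8 leftward: 7 /k/ transparent; 6 /k/ transparent; 5 /o/ is itself a trigger — this domain ends here.

1 3 4 5 8 10 12 13 14 16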